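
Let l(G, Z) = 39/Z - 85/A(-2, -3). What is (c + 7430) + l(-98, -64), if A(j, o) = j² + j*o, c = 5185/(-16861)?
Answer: 8007580917/1079104 ≈ 7420.6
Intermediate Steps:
c = -5185/16861 (c = 5185*(-1/16861) = -5185/16861 ≈ -0.30751)
l(G, Z) = -17/2 + 39/Z (l(G, Z) = 39/Z - 85*(-1/(2*(-2 - 3))) = 39/Z - 85/((-2*(-5))) = 39/Z - 85/10 = 39/Z - 85*⅒ = 39/Z - 17/2 = -17/2 + 39/Z)
(c + 7430) + l(-98, -64) = (-5185/16861 + 7430) + (-17/2 + 39/(-64)) = 125272045/16861 + (-17/2 + 39*(-1/64)) = 125272045/16861 + (-17/2 - 39/64) = 125272045/16861 - 583/64 = 8007580917/1079104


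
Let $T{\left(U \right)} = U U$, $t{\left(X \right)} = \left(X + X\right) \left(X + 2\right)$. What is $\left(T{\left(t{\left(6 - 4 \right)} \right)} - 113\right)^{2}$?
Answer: $20449$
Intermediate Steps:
$t{\left(X \right)} = 2 X \left(2 + X\right)$
$T{\left(U \right)} = U^{2}$
$\left(T{\left(t{\left(6 - 4 \right)} \right)} - 113\right)^{2} = \left(\left(2 \left(6 - 4\right) \left(2 + \left(6 - 4\right)\right)\right)^{2} - 113\right)^{2} = \left(\left(2 \cdot 2 \left(2 + 2\right)\right)^{2} - 113\right)^{2} = \left(\left(2 \cdot 2 \cdot 4\right)^{2} - 113\right)^{2} = \left(16^{2} - 113\right)^{2} = \left(256 - 113\right)^{2} = 143^{2} = 20449$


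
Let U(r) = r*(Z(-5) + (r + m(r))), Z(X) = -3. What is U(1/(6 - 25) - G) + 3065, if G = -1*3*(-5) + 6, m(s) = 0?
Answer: 1289265/361 ≈ 3571.4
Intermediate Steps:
G = 21 (G = -3*(-5) + 6 = 15 + 6 = 21)
U(r) = r*(-3 + r) (U(r) = r*(-3 + (r + 0)) = r*(-3 + r))
U(1/(6 - 25) - G) + 3065 = (1/(6 - 25) - 1*21)*(-3 + (1/(6 - 25) - 1*21)) + 3065 = (1/(-19) - 21)*(-3 + (1/(-19) - 21)) + 3065 = (-1/19 - 21)*(-3 + (-1/19 - 21)) + 3065 = -400*(-3 - 400/19)/19 + 3065 = -400/19*(-457/19) + 3065 = 182800/361 + 3065 = 1289265/361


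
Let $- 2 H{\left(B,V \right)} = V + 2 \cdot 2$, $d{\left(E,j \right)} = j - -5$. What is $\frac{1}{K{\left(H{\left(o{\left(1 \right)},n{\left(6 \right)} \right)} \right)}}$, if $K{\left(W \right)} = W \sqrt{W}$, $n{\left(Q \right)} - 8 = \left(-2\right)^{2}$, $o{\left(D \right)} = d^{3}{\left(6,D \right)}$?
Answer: $\frac{i \sqrt{2}}{32} \approx 0.044194 i$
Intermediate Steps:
$d{\left(E,j \right)} = 5 + j$ ($d{\left(E,j \right)} = j + 5 = 5 + j$)
$o{\left(D \right)} = \left(5 + D\right)^{3}$
$n{\left(Q \right)} = 12$ ($n{\left(Q \right)} = 8 + \left(-2\right)^{2} = 8 + 4 = 12$)
$H{\left(B,V \right)} = -2 - \frac{V}{2}$ ($H{\left(B,V \right)} = - \frac{V + 2 \cdot 2}{2} = - \frac{V + 4}{2} = - \frac{4 + V}{2} = -2 - \frac{V}{2}$)
$K{\left(W \right)} = W^{\frac{3}{2}}$
$\frac{1}{K{\left(H{\left(o{\left(1 \right)},n{\left(6 \right)} \right)} \right)}} = \frac{1}{\left(-2 - 6\right)^{\frac{3}{2}}} = \frac{1}{\left(-8\right)^{\frac{3}{2}}} = \frac{1}{\left(-16\right) i \sqrt{2}} = \frac{i \sqrt{2}}{32}$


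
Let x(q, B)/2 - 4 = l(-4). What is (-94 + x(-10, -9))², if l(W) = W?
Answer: 8836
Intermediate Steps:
x(q, B) = 0 (x(q, B) = 8 + 2*(-4) = 8 - 8 = 0)
(-94 + x(-10, -9))² = (-94 + 0)² = (-94)² = 8836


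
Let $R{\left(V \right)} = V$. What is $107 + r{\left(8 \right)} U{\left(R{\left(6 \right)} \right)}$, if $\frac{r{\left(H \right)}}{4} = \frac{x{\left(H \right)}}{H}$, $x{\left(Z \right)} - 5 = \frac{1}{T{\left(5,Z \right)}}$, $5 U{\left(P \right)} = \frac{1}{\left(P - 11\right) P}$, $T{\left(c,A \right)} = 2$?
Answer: $\frac{64189}{600} \approx 106.98$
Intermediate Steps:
$U{\left(P \right)} = \frac{1}{5 P \left(-11 + P\right)}$ ($U{\left(P \right)} = \frac{\frac{1}{P - 11} \frac{1}{P}}{5} = \frac{\frac{1}{-11 + P} \frac{1}{P}}{5} = \frac{\frac{1}{P} \frac{1}{-11 + P}}{5} = \frac{1}{5 P \left(-11 + P\right)}$)
$x{\left(Z \right)} = \frac{11}{2}$ ($x{\left(Z \right)} = 5 + \frac{1}{2} = \frac{11}{2}$)
$r{\left(H \right)} = \frac{22}{H}$ ($r{\left(H \right)} = 4 \frac{11}{2 H} = \frac{22}{H}$)
$107 + r{\left(8 \right)} U{\left(R{\left(6 \right)} \right)} = 107 + \frac{22}{8} \frac{1}{5 \cdot 6 \left(-11 + 6\right)} = 107 + 22 \cdot \frac{1}{8} \cdot \frac{1}{5} \cdot \frac{1}{6} \frac{1}{-5} = 107 + \frac{11 \cdot \frac{1}{5} \cdot \frac{1}{6} \left(- \frac{1}{5}\right)}{4} = 107 + \frac{11}{4} \left(- \frac{1}{150}\right) = 107 - \frac{11}{600} = \frac{64189}{600}$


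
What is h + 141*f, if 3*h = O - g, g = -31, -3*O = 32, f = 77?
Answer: 97774/9 ≈ 10864.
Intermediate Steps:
O = -32/3 (O = -⅓*32 = -32/3 ≈ -10.667)
h = 61/9 (h = (-32/3 - 1*(-31))/3 = (-32/3 + 31)/3 = (⅓)*(61/3) = 61/9 ≈ 6.7778)
h + 141*f = 61/9 + 141*77 = 61/9 + 10857 = 97774/9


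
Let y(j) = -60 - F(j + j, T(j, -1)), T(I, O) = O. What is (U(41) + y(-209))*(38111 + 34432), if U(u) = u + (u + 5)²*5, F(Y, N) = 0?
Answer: 766126623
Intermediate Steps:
U(u) = u + 5*(5 + u)² (U(u) = u + (5 + u)²*5 = u + 5*(5 + u)²)
y(j) = -60 (y(j) = -60 - 1*0 = -60 + 0 = -60)
(U(41) + y(-209))*(38111 + 34432) = ((41 + 5*(5 + 41)²) - 60)*(38111 + 34432) = ((41 + 5*46²) - 60)*72543 = ((41 + 5*2116) - 60)*72543 = ((41 + 10580) - 60)*72543 = (10621 - 60)*72543 = 10561*72543 = 766126623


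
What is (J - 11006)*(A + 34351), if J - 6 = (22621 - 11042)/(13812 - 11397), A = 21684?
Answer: -42512027021/69 ≈ -6.1612e+8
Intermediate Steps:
J = 26069/2415 (J = 6 + (22621 - 11042)/(13812 - 11397) = 6 + 11579/2415 = 26069/2415 ≈ 10.795)
(J - 11006)*(A + 34351) = (26069/2415 - 11006)*(21684 + 34351) = -26553421/2415*56035 = -42512027021/69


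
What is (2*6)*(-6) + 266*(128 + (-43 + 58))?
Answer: 37966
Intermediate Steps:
(2*6)*(-6) + 266*(128 + (-43 + 58)) = 12*(-6) + 266*(128 + 15) = -72 + 266*143 = -72 + 38038 = 37966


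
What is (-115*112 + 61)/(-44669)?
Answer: 12819/44669 ≈ 0.28698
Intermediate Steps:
(-115*112 + 61)/(-44669) = (-12880 + 61)*(-1/44669) = -12819*(-1/44669) = 12819/44669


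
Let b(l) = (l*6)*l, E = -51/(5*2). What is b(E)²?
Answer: 60886809/2500 ≈ 24355.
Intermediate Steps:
E = -51/10 ≈ -5.1000
b(l) = 6*l² (b(l) = (6*l)*l = 6*l²)
b(E)² = (6*(-51/10)²)² = (6*(2601/100))² = (7803/50)² = 60886809/2500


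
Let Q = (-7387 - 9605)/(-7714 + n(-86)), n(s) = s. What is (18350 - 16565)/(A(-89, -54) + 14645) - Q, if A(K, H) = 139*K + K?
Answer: -193371/142025 ≈ -1.3615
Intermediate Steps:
A(K, H) = 140*K
Q = 708/325 (Q = (-7387 - 9605)/(-7714 - 86) = -16992/(-7800) = -16992*(-1/7800) = 708/325 ≈ 2.1785)
(18350 - 16565)/(A(-89, -54) + 14645) - Q = (18350 - 16565)/(140*(-89) + 14645) - 1*708/325 = 1785/(-12460 + 14645) - 708/325 = 1785/2185 - 708/325 = 1785*(1/2185) - 708/325 = 357/437 - 708/325 = -193371/142025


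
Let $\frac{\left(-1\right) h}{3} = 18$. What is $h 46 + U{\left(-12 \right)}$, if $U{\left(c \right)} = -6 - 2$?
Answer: $-2492$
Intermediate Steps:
$h = -54$ ($h = \left(-3\right) 18 = -54$)
$U{\left(c \right)} = -8$
$h 46 + U{\left(-12 \right)} = \left(-54\right) 46 - 8 = -2484 - 8 = -2492$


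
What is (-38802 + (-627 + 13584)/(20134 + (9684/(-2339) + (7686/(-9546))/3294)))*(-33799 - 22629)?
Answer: 2952264167245852548816/1348384187023 ≈ 2.1895e+9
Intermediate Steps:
(-38802 + (-627 + 13584)/(20134 + (9684/(-2339) + (7686/(-9546))/3294)))*(-33799 - 22629) = (-38802 + 12957/(20134 + (9684*(-1/2339) + (7686*(-1/9546))*(1/3294))))*(-56428) = (-38802 + 12957/(20134 + (-9684/2339 - 1281/1591*1/3294)))*(-56428) = (-38802 + 12957/(20134 + (-9684/2339 - 7/28638)))*(-56428) = (-38802 + 12957/(20134 - 277346765/66984282))*(-56428) = (-38802 + 12957/(1348384187023/66984282))*(-56428) = (-38802 + 12957*(66984282/1348384187023))*(-56428) = (-38802 + 867915341874/1348384187023)*(-56428) = -52319135309524572/1348384187023*(-56428) = 2952264167245852548816/1348384187023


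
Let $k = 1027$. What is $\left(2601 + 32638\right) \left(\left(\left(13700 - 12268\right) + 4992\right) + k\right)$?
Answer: $262565789$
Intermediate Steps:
$\left(2601 + 32638\right) \left(\left(\left(13700 - 12268\right) + 4992\right) + k\right) = \left(2601 + 32638\right) \left(\left(\left(13700 - 12268\right) + 4992\right) + 1027\right) = 35239 \left(\left(1432 + 4992\right) + 1027\right) = 35239 \left(6424 + 1027\right) = 35239 \cdot 7451 = 262565789$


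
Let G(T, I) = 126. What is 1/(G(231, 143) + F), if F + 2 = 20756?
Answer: 1/20880 ≈ 4.7893e-5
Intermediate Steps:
F = 20754 (F = -2 + 20756 = 20754)
1/(G(231, 143) + F) = 1/(126 + 20754) = 1/20880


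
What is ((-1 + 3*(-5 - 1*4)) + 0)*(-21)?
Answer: 588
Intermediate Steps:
((-1 + 3*(-5 - 1*4)) + 0)*(-21) = ((-1 + 3*(-5 - 4)) + 0)*(-21) = ((-1 + 3*(-9)) + 0)*(-21) = ((-1 - 27) + 0)*(-21) = (-28 + 0)*(-21) = -28*(-21) = 588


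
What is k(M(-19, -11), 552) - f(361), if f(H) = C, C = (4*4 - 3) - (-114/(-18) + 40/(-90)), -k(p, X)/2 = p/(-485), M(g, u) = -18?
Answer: -31364/4365 ≈ -7.1853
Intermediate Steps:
k(p, X) = 2*p/485 (k(p, X) = -2*p/(-485) = -2*p*(-1)/485 = -(-2)*p/485 = 2*p/485)
C = 64/9 (C = (16 - 3) - (-114*(-1/18) + 40*(-1/90)) = 13 - (19/3 - 4/9) = 13 - 1*53/9 = 13 - 53/9 = 64/9 ≈ 7.1111)
f(H) = 64/9
k(M(-19, -11), 552) - f(361) = (2/485)*(-18) - 1*64/9 = -36/485 - 64/9 = -31364/4365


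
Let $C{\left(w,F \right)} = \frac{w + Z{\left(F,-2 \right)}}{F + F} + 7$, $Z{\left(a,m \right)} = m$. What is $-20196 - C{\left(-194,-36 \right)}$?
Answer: $- \frac{363703}{18} \approx -20206.0$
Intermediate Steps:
$C{\left(w,F \right)} = 7 + \frac{-2 + w}{2 F}$ ($C{\left(w,F \right)} = \frac{w - 2}{F + F} + 7 = \frac{-2 + w}{2 F} + 7 = 7 + \frac{-2 + w}{2 F}$)
$-20196 - C{\left(-194,-36 \right)} = -20196 - \frac{-2 - 194 + 14 \left(-36\right)}{2 \left(-36\right)} = -20196 - \frac{1}{2} \left(- \frac{1}{36}\right) \left(-2 - 194 - 504\right) = -20196 - \frac{1}{2} \left(- \frac{1}{36}\right) \left(-700\right) = -20196 - \frac{175}{18} = - \frac{363703}{18}$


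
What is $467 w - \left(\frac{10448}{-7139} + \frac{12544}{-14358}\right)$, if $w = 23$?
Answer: $\frac{550605494821}{51250881} \approx 10743.0$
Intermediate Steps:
$467 w - \left(\frac{10448}{-7139} + \frac{12544}{-14358}\right) = 467 \cdot 23 - \left(\frac{10448}{-7139} + \frac{12544}{-14358}\right) = 10741 - \left(10448 \left(- \frac{1}{7139}\right) + 12544 \left(- \frac{1}{14358}\right)\right) = 10741 - \left(- \frac{10448}{7139} - \frac{6272}{7179}\right) = 10741 - - \frac{119782000}{51250881} = 10741 + \frac{119782000}{51250881} = \frac{550605494821}{51250881}$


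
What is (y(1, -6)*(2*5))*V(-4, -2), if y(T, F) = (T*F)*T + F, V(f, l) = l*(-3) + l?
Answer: -480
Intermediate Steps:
V(f, l) = -2*l (V(f, l) = -3*l + l = -2*l)
y(T, F) = F + F*T² (y(T, F) = (F*T)*T + F = F*T² + F = F + F*T²)
(y(1, -6)*(2*5))*V(-4, -2) = ((-6*(1 + 1²))*(2*5))*(-2*(-2)) = (-6*(1 + 1)*10)*4 = (-6*2*10)*4 = -12*10*4 = -120*4 = -480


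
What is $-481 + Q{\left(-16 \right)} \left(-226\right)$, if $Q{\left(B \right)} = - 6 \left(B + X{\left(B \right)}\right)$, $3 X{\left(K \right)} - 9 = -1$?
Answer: $-18561$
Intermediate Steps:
$X{\left(K \right)} = \frac{8}{3}$ ($X{\left(K \right)} = 3 + \frac{1}{3} \left(-1\right) = 3 - \frac{1}{3} = \frac{8}{3}$)
$Q{\left(B \right)} = -16 - 6 B$ ($Q{\left(B \right)} = - 6 \left(B + \frac{8}{3}\right) = - 6 \left(\frac{8}{3} + B\right) = -16 - 6 B$)
$-481 + Q{\left(-16 \right)} \left(-226\right) = -481 + \left(-16 - -96\right) \left(-226\right) = -481 + \left(-16 + 96\right) \left(-226\right) = -481 + 80 \left(-226\right) = -481 - 18080 = -18561$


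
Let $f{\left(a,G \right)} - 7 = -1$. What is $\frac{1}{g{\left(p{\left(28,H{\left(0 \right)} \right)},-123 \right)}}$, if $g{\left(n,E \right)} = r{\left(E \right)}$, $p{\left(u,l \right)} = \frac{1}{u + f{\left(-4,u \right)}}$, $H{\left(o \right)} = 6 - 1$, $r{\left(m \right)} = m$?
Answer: $- \frac{1}{123} \approx -0.0081301$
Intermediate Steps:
$H{\left(o \right)} = 5$
$f{\left(a,G \right)} = 6$ ($f{\left(a,G \right)} = 7 - 1 = 6$)
$p{\left(u,l \right)} = \frac{1}{6 + u}$ ($p{\left(u,l \right)} = \frac{1}{u + 6} = \frac{1}{6 + u}$)
$g{\left(n,E \right)} = E$
$\frac{1}{g{\left(p{\left(28,H{\left(0 \right)} \right)},-123 \right)}} = \frac{1}{-123} = - \frac{1}{123}$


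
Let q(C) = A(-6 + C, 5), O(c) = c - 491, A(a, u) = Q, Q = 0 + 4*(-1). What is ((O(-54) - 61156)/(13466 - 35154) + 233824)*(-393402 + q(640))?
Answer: -997527455486939/10844 ≈ -9.1989e+10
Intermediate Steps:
Q = -4 (Q = 0 - 4 = -4)
A(a, u) = -4
O(c) = -491 + c
q(C) = -4
((O(-54) - 61156)/(13466 - 35154) + 233824)*(-393402 + q(640)) = (((-491 - 54) - 61156)/(13466 - 35154) + 233824)*(-393402 - 4) = ((-545 - 61156)/(-21688) + 233824)*(-393406) = (-61701*(-1/21688) + 233824)*(-393406) = (61701/21688 + 233824)*(-393406) = (5071236613/21688)*(-393406) = -997527455486939/10844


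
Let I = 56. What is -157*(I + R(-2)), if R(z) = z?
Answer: -8478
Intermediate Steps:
-157*(I + R(-2)) = -157*(56 - 2) = -157*54 = -8478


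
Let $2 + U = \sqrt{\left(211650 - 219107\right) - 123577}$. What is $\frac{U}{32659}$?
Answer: $- \frac{2}{32659} + \frac{i \sqrt{131034}}{32659} \approx -6.1239 \cdot 10^{-5} + 0.011084 i$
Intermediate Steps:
$U = -2 + i \sqrt{131034}$ ($U = -2 + \sqrt{\left(211650 - 219107\right) - 123577} = -2 + \sqrt{-7457 - 123577} = -2 + \sqrt{-131034} = -2 + i \sqrt{131034} \approx -2.0 + 361.99 i$)
$\frac{U}{32659} = \frac{-2 + i \sqrt{131034}}{32659} = \left(-2 + i \sqrt{131034}\right) \frac{1}{32659} = - \frac{2}{32659} + \frac{i \sqrt{131034}}{32659}$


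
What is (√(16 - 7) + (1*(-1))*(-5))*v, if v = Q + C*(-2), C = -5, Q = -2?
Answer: 64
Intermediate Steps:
v = 8 (v = -2 - 5*(-2) = -2 + 10 = 8)
(√(16 - 7) + (1*(-1))*(-5))*v = (√(16 - 7) + (1*(-1))*(-5))*8 = (√9 - 1*(-5))*8 = (3 + 5)*8 = 8*8 = 64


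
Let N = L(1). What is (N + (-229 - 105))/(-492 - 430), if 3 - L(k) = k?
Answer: 166/461 ≈ 0.36009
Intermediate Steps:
L(k) = 3 - k
N = 2 (N = 3 - 1*1 = 3 - 1 = 2)
(N + (-229 - 105))/(-492 - 430) = (2 + (-229 - 105))/(-492 - 430) = (2 - 334)/(-922) = -1/922*(-332) = 166/461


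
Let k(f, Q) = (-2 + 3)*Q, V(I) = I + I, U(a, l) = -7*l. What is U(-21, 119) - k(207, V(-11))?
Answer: -811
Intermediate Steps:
V(I) = 2*I
k(f, Q) = Q (k(f, Q) = 1*Q = Q)
U(-21, 119) - k(207, V(-11)) = -7*119 - 2*(-11) = -833 - 1*(-22) = -833 + 22 = -811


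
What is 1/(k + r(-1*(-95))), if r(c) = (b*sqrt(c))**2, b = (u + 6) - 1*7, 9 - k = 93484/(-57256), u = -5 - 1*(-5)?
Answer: 14314/1512027 ≈ 0.0094668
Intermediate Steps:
u = 0 (u = -5 + 5 = 0)
k = 152197/14314 (k = 9 - 93484/(-57256) = 9 - 93484*(-1)/57256 = 9 - 1*(-23371/14314) = 9 + 23371/14314 = 152197/14314 ≈ 10.633)
b = -1 (b = (0 + 6) - 1*7 = 6 - 7 = -1)
r(c) = c (r(c) = (-sqrt(c))**2 = c)
1/(k + r(-1*(-95))) = 1/(152197/14314 - 1*(-95)) = 1/(152197/14314 + 95) = 1/(1512027/14314) = 14314/1512027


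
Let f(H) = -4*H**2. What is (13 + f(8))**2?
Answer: 59049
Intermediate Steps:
(13 + f(8))**2 = (13 - 4*8**2)**2 = (13 - 4*64)**2 = (13 - 256)**2 = (-243)**2 = 59049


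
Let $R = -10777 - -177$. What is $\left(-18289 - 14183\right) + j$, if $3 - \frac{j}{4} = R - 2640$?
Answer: $20500$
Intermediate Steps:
$R = -10600$ ($R = -10777 + 177 = -10600$)
$j = 52972$ ($j = 12 - 4 \left(-10600 - 2640\right) = 12 - -52960 = 12 + 52960 = 52972$)
$\left(-18289 - 14183\right) + j = \left(-18289 - 14183\right) + 52972 = -32472 + 52972 = 20500$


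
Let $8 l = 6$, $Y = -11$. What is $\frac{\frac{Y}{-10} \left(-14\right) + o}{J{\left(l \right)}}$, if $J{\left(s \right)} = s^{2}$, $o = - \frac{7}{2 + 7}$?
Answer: $- \frac{11648}{405} \approx -28.76$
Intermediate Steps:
$l = \frac{3}{4}$ ($l = \frac{1}{8} \cdot 6 = \frac{3}{4} \approx 0.75$)
$o = - \frac{7}{9} \approx -0.77778$
$\frac{\frac{Y}{-10} \left(-14\right) + o}{J{\left(l \right)}} = \frac{- \frac{11}{-10} \left(-14\right) - \frac{7}{9}}{\left(\frac{3}{4}\right)^{2}} = \frac{\left(-11\right) \left(- \frac{1}{10}\right) \left(-14\right) - \frac{7}{9}}{\frac{9}{16}} = \left(\frac{11}{10} \left(-14\right) - \frac{7}{9}\right) \frac{16}{9} = \left(- \frac{77}{5} - \frac{7}{9}\right) \frac{16}{9} = \left(- \frac{728}{45}\right) \frac{16}{9} = - \frac{11648}{405}$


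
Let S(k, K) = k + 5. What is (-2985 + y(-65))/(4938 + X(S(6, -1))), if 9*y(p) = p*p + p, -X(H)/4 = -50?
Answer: -22705/46242 ≈ -0.49100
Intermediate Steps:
S(k, K) = 5 + k
X(H) = 200 (X(H) = -4*(-50) = 200)
y(p) = p/9 + p**2/9 (y(p) = (p*p + p)/9 = (p**2 + p)/9 = (p + p**2)/9 = p/9 + p**2/9)
(-2985 + y(-65))/(4938 + X(S(6, -1))) = (-2985 + (1/9)*(-65)*(1 - 65))/(4938 + 200) = (-2985 + (1/9)*(-65)*(-64))/5138 = (-2985 + 4160/9)*(1/5138) = -22705/9*1/5138 = -22705/46242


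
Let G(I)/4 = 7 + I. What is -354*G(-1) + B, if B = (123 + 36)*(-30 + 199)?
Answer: 18375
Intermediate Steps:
B = 26871 (B = 159*169 = 26871)
G(I) = 28 + 4*I (G(I) = 4*(7 + I) = 28 + 4*I)
-354*G(-1) + B = -354*(28 + 4*(-1)) + 26871 = -354*(28 - 4) + 26871 = -354*24 + 26871 = -8496 + 26871 = 18375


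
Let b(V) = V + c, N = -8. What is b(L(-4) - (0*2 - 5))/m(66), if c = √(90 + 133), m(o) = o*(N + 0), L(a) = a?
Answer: -1/528 - √223/528 ≈ -0.030176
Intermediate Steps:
m(o) = -8*o (m(o) = o*(-8 + 0) = o*(-8) = -8*o)
c = √223 ≈ 14.933
b(V) = V + √223
b(L(-4) - (0*2 - 5))/m(66) = ((-4 - (0*2 - 5)) + √223)/((-8*66)) = ((-4 - (0 - 5)) + √223)/(-528) = ((-4 - 1*(-5)) + √223)*(-1/528) = ((-4 + 5) + √223)*(-1/528) = (1 + √223)*(-1/528) = -1/528 - √223/528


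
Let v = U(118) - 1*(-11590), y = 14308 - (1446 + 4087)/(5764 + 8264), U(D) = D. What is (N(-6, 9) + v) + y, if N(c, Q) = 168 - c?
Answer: 367387787/14028 ≈ 26190.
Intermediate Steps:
y = 200707091/14028 (y = 14308 - 5533/14028 = 200707091/14028 ≈ 14308.)
v = 11708 (v = 118 - 1*(-11590) = 118 + 11590 = 11708)
(N(-6, 9) + v) + y = ((168 - 1*(-6)) + 11708) + 200707091/14028 = ((168 + 6) + 11708) + 200707091/14028 = (174 + 11708) + 200707091/14028 = 11882 + 200707091/14028 = 367387787/14028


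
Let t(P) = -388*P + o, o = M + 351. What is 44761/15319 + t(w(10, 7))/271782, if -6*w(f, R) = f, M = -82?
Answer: 36537783599/12490285374 ≈ 2.9253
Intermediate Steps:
w(f, R) = -f/6
o = 269 (o = -82 + 351 = 269)
t(P) = 269 - 388*P (t(P) = -388*P + 269 = 269 - 388*P)
44761/15319 + t(w(10, 7))/271782 = 44761/15319 + (269 - (-194)*10/3)/271782 = 44761*(1/15319) + (269 - 388*(-5/3))*(1/271782) = 44761/15319 + (269 + 1940/3)*(1/271782) = 44761/15319 + (2747/3)*(1/271782) = 44761/15319 + 2747/815346 = 36537783599/12490285374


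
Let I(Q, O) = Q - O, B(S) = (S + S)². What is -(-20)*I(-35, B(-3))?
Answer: -1420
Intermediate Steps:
B(S) = 4*S² (B(S) = (2*S)² = 4*S²)
-(-20)*I(-35, B(-3)) = -(-20)*(-35 - 4*(-3)²) = -(-20)*(-35 - 4*9) = -(-20)*(-35 - 1*36) = -(-20)*(-35 - 36) = -(-20)*(-71) = -1*1420 = -1420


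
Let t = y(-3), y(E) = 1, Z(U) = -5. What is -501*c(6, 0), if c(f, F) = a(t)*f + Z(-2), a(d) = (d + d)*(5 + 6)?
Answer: -63627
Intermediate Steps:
t = 1
a(d) = 22*d (a(d) = (2*d)*11 = 22*d)
c(f, F) = -5 + 22*f (c(f, F) = (22*1)*f - 5 = 22*f - 5 = -5 + 22*f)
-501*c(6, 0) = -501*(-5 + 22*6) = -501*(-5 + 132) = -501*127 = -63627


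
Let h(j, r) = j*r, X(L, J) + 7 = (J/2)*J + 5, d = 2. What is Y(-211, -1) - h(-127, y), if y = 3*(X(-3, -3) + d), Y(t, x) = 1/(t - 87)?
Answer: 255460/149 ≈ 1714.5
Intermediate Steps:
Y(t, x) = 1/(-87 + t)
X(L, J) = -2 + J²/2 (X(L, J) = -7 + ((J/2)*J + 5) = -7 + (J²/2 + 5) = -7 + (5 + J²/2) = -2 + J²/2)
y = 27/2 (y = 3*((-2 + (½)*(-3)²) + 2) = 3*((-2 + (½)*9) + 2) = 3*((-2 + 9/2) + 2) = 3*(5/2 + 2) = 3*(9/2) = 27/2 ≈ 13.500)
Y(-211, -1) - h(-127, y) = 1/(-87 - 211) - (-127)*27/2 = 1/(-298) - 1*(-3429/2) = -1/298 + 3429/2 = 255460/149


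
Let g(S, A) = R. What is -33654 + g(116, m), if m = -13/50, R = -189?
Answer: -33843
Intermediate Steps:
m = -13/50 (m = -13*1/50 = -13/50 ≈ -0.26000)
g(S, A) = -189
-33654 + g(116, m) = -33654 - 189 = -33843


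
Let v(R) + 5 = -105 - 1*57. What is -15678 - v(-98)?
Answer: -15511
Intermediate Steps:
v(R) = -167 (v(R) = -5 + (-105 - 1*57) = -5 + (-105 - 57) = -5 - 162 = -167)
-15678 - v(-98) = -15678 - 1*(-167) = -15678 + 167 = -15511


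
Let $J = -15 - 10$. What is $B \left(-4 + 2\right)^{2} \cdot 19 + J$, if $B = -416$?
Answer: $-31641$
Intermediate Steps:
$J = -25$ ($J = -15 - 10 = -25$)
$B \left(-4 + 2\right)^{2} \cdot 19 + J = - 416 \left(-4 + 2\right)^{2} \cdot 19 - 25 = - 416 \left(-2\right)^{2} \cdot 19 - 25 = - 416 \cdot 4 \cdot 19 - 25 = \left(-416\right) 76 - 25 = -31616 - 25 = -31641$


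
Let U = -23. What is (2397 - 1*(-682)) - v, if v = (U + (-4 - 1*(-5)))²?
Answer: 2595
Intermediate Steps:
v = 484 (v = (-23 + (-4 - 1*(-5)))² = (-23 + (-4 + 5))² = (-23 + 1)² = (-22)² = 484)
(2397 - 1*(-682)) - v = (2397 - 1*(-682)) - 1*484 = (2397 + 682) - 484 = 3079 - 484 = 2595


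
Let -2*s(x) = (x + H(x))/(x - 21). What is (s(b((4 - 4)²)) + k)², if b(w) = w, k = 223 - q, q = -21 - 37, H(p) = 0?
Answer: 78961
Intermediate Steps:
q = -58
k = 281 (k = 223 - 1*(-58) = 223 + 58 = 281)
s(x) = -x/(2*(-21 + x)) (s(x) = -(x + 0)/(2*(x - 21)) = -x/(2*(-21 + x)))
(s(b((4 - 4)²)) + k)² = (-(4 - 4)²/(-42 + 2*(4 - 4)²) + 281)² = (-1*0²/(-42 + 2*0²) + 281)² = (-1*0/(-42 + 2*0) + 281)² = (-1*0/(-42 + 0) + 281)² = (-1*0/(-42) + 281)² = (-1*0*(-1/42) + 281)² = (0 + 281)² = 281² = 78961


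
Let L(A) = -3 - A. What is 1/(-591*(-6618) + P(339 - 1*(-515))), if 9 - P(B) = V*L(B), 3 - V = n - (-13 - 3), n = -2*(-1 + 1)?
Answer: 1/3900106 ≈ 2.5640e-7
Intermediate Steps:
n = 0 (n = -2*0 = 0)
V = -13 (V = 3 - (0 - (-13 - 3)) = 3 - (0 - 1*(-16)) = 3 - (0 + 16) = 3 - 1*16 = 3 - 16 = -13)
P(B) = -30 - 13*B (P(B) = 9 - (-13)*(-3 - B) = 9 - (39 + 13*B) = 9 + (-39 - 13*B) = -30 - 13*B)
1/(-591*(-6618) + P(339 - 1*(-515))) = 1/(-591*(-6618) + (-30 - 13*(339 - 1*(-515)))) = 1/(3911238 + (-30 - 13*(339 + 515))) = 1/(3911238 + (-30 - 13*854)) = 1/(3911238 + (-30 - 11102)) = 1/(3911238 - 11132) = 1/3900106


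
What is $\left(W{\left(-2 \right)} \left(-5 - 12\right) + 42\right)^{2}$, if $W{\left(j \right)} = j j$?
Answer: $676$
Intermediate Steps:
$W{\left(j \right)} = j^{2}$
$\left(W{\left(-2 \right)} \left(-5 - 12\right) + 42\right)^{2} = \left(\left(-2\right)^{2} \left(-5 - 12\right) + 42\right)^{2} = \left(4 \left(-17\right) + 42\right)^{2} = \left(-68 + 42\right)^{2} = \left(-26\right)^{2} = 676$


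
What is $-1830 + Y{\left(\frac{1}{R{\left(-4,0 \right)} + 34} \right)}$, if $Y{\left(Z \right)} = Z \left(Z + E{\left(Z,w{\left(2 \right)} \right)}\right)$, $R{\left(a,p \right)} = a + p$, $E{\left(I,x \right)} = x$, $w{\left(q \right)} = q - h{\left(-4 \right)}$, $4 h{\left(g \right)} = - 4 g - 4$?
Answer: $- \frac{1647029}{900} \approx -1830.0$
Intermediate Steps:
$h{\left(g \right)} = -1 - g$ ($h{\left(g \right)} = \frac{- 4 g - 4}{4} = \frac{-4 - 4 g}{4} = -1 - g$)
$w{\left(q \right)} = -3 + q$ ($w{\left(q \right)} = q - \left(-1 - -4\right) = q - \left(-1 + 4\right) = q - 3 = -3 + q$)
$Y{\left(Z \right)} = Z \left(-1 + Z\right)$ ($Y{\left(Z \right)} = Z \left(Z + \left(-3 + 2\right)\right) = Z \left(Z - 1\right) = Z \left(-1 + Z\right)$)
$-1830 + Y{\left(\frac{1}{R{\left(-4,0 \right)} + 34} \right)} = -1830 + \frac{-1 + \frac{1}{\left(-4 + 0\right) + 34}}{\left(-4 + 0\right) + 34} = -1830 + \frac{-1 + \frac{1}{-4 + 34}}{-4 + 34} = -1830 + \frac{-1 + \frac{1}{30}}{30} = -1830 + \frac{1}{30} \left(- \frac{29}{30}\right) = -1830 - \frac{29}{900} = - \frac{1647029}{900}$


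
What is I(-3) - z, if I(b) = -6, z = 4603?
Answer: -4609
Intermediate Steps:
I(-3) - z = -6 - 1*4603 = -6 - 4603 = -4609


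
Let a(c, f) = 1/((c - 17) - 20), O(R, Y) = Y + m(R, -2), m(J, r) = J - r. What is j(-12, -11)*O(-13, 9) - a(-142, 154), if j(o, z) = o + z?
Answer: 8235/179 ≈ 46.006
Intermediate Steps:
O(R, Y) = 2 + R + Y (O(R, Y) = Y + (R - 1*(-2)) = Y + (R + 2) = Y + (2 + R) = 2 + R + Y)
a(c, f) = 1/(-37 + c) (a(c, f) = 1/((-17 + c) - 20) = 1/(-37 + c))
j(-12, -11)*O(-13, 9) - a(-142, 154) = (-12 - 11)*(2 - 13 + 9) - 1/(-37 - 142) = -23*(-2) - 1/(-179) = 46 - 1*(-1/179) = 46 + 1/179 = 8235/179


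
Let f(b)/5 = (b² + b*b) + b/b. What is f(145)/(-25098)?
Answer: -70085/8366 ≈ -8.3774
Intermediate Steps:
f(b) = 5 + 10*b² (f(b) = 5*((b² + b*b) + b/b) = 5*((b² + b²) + 1) = 5*(2*b² + 1) = 5*(1 + 2*b²) = 5 + 10*b²)
f(145)/(-25098) = (5 + 10*145²)/(-25098) = (5 + 10*21025)*(-1/25098) = (5 + 210250)*(-1/25098) = 210255*(-1/25098) = -70085/8366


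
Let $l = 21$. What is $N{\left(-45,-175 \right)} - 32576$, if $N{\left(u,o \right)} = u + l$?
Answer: $-32600$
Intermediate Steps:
$N{\left(u,o \right)} = 21 + u$ ($N{\left(u,o \right)} = u + 21 = 21 + u$)
$N{\left(-45,-175 \right)} - 32576 = \left(21 - 45\right) - 32576 = -24 - 32576 = -32600$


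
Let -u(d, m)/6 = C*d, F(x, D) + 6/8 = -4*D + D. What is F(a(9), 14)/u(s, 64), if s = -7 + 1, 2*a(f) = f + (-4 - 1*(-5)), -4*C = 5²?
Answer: 19/100 ≈ 0.19000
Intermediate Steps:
C = -25/4 (C = -¼*5² = -¼*25 = -25/4 ≈ -6.2500)
a(f) = ½ + f/2 (a(f) = (f + (-4 - 1*(-5)))/2 = (f + (-4 + 5))/2 = (f + 1)/2 = (1 + f)/2 = ½ + f/2)
F(x, D) = -¾ - 3*D (F(x, D) = -¾ + (-4*D + D) = -¾ - 3*D)
s = -6
u(d, m) = 75*d/2 (u(d, m) = -(-75)*d/2 = 75*d/2)
F(a(9), 14)/u(s, 64) = (-¾ - 3*14)/(((75/2)*(-6))) = (-¾ - 42)/(-225) = -171/4*(-1/225) = 19/100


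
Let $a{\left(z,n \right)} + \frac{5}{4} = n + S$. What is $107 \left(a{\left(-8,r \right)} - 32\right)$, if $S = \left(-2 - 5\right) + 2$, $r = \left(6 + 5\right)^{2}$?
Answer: $\frac{35417}{4} \approx 8854.3$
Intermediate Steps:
$r = 121$ ($r = 11^{2} = 121$)
$S = -5$ ($S = -7 + 2 = -5$)
$a{\left(z,n \right)} = - \frac{25}{4} + n$ ($a{\left(z,n \right)} = - \frac{5}{4} + \left(n - 5\right) = - \frac{5}{4} + \left(-5 + n\right) = - \frac{25}{4} + n$)
$107 \left(a{\left(-8,r \right)} - 32\right) = 107 \left(\left(- \frac{25}{4} + 121\right) - 32\right) = 107 \left(\frac{459}{4} - 32\right) = 107 \cdot \frac{331}{4} = \frac{35417}{4}$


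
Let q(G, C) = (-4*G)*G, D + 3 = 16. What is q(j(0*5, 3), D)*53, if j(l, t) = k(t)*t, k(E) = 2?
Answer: -7632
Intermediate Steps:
D = 13 (D = -3 + 16 = 13)
j(l, t) = 2*t
q(G, C) = -4*G²
q(j(0*5, 3), D)*53 = -4*(2*3)²*53 = -4*6²*53 = -4*36*53 = -144*53 = -7632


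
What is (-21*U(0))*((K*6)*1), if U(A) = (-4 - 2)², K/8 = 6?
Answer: -217728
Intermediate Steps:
K = 48 (K = 8*6 = 48)
U(A) = 36 (U(A) = (-6)² = 36)
(-21*U(0))*((K*6)*1) = (-21*36)*((48*6)*1) = -217728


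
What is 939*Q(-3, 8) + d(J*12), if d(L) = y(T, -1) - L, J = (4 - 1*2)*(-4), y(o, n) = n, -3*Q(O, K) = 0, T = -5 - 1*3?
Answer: 95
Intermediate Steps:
T = -8 (T = -5 - 3 = -8)
Q(O, K) = 0 (Q(O, K) = -⅓*0 = 0)
J = -8 (J = (4 - 2)*(-4) = 2*(-4) = -8)
d(L) = -1 - L
939*Q(-3, 8) + d(J*12) = 939*0 + (-1 - (-8)*12) = 0 + (-1 - 1*(-96)) = 0 + (-1 + 96) = 0 + 95 = 95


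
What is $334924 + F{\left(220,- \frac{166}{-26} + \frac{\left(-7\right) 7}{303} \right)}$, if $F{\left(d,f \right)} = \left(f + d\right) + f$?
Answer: $\frac{1320181240}{3939} \approx 3.3516 \cdot 10^{5}$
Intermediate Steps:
$F{\left(d,f \right)} = d + 2 f$ ($F{\left(d,f \right)} = \left(d + f\right) + f = d + 2 f$)
$334924 + F{\left(220,- \frac{166}{-26} + \frac{\left(-7\right) 7}{303} \right)} = 334924 + \left(220 + 2 \left(- \frac{166}{-26} + \frac{\left(-7\right) 7}{303}\right)\right) = 334924 + \left(220 + 2 \left(\left(-166\right) \left(- \frac{1}{26}\right) - \frac{49}{303}\right)\right) = 334924 + \left(220 + 2 \left(\frac{83}{13} - \frac{49}{303}\right)\right) = 334924 + \left(220 + 2 \cdot \frac{24512}{3939}\right) = 334924 + \left(220 + \frac{49024}{3939}\right) = 334924 + \frac{915604}{3939} = \frac{1320181240}{3939}$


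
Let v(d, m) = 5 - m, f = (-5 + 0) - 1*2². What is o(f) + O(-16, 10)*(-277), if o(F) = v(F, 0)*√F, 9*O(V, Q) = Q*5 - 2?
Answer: -4432/3 + 15*I ≈ -1477.3 + 15.0*I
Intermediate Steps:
f = -9 (f = -5 - 1*4 = -5 - 4 = -9)
O(V, Q) = -2/9 + 5*Q/9 (O(V, Q) = (Q*5 - 2)/9 = (5*Q - 2)/9 = (-2 + 5*Q)/9 = -2/9 + 5*Q/9)
o(F) = 5*√F (o(F) = (5 - 1*0)*√F = (5 + 0)*√F = 5*√F)
o(f) + O(-16, 10)*(-277) = 5*√(-9) + (-2/9 + (5/9)*10)*(-277) = 5*(3*I) + (-2/9 + 50/9)*(-277) = 15*I + (16/3)*(-277) = 15*I - 4432/3 = -4432/3 + 15*I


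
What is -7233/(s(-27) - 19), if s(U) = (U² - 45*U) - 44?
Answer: -2411/627 ≈ -3.8453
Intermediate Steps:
s(U) = -44 + U² - 45*U
-7233/(s(-27) - 19) = -7233/((-44 + (-27)² - 45*(-27)) - 19) = -7233/((-44 + 729 + 1215) - 19) = -7233/(1900 - 19) = -7233/1881 = -7233*1/1881 = -2411/627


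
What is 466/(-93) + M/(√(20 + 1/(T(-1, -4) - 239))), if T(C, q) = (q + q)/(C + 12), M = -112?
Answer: -466/93 - 336*√15449597/52729 ≈ -30.057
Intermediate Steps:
T(C, q) = 2*q/(12 + C) (T(C, q) = (2*q)/(12 + C) = 2*q/(12 + C))
466/(-93) + M/(√(20 + 1/(T(-1, -4) - 239))) = 466/(-93) - 112/√(20 + 1/(2*(-4)/(12 - 1) - 239)) = 466*(-1/93) - 112/√(20 + 1/(2*(-4)/11 - 239)) = -466/93 - 112/√(20 + 1/(2*(-4)*(1/11) - 239)) = -466/93 - 112/√(20 + 1/(-8/11 - 239)) = -466/93 - 112/√(20 + 1/(-2637/11)) = -466/93 - 112/√(20 - 11/2637) = -466/93 - 112*3*√15449597/52729 = -466/93 - 336*√15449597/52729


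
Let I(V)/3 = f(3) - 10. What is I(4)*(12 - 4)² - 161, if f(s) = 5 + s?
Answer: -545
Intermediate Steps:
I(V) = -6 (I(V) = 3*((5 + 3) - 10) = 3*(8 - 10) = 3*(-2) = -6)
I(4)*(12 - 4)² - 161 = -6*(12 - 4)² - 161 = -6*8² - 161 = -6*64 - 161 = -384 - 161 = -545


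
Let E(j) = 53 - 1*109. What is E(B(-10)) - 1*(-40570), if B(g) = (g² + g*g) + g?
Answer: 40514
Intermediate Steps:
B(g) = g + 2*g² (B(g) = (g² + g²) + g = 2*g² + g = g + 2*g²)
E(j) = -56 (E(j) = 53 - 109 = -56)
E(B(-10)) - 1*(-40570) = -56 - 1*(-40570) = -56 + 40570 = 40514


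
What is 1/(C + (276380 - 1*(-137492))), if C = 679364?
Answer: 1/1093236 ≈ 9.1472e-7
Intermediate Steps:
1/(C + (276380 - 1*(-137492))) = 1/(679364 + (276380 - 1*(-137492))) = 1/(679364 + (276380 + 137492)) = 1/(679364 + 413872) = 1/1093236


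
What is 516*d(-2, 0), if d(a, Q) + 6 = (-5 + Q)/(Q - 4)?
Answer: -2451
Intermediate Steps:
d(a, Q) = -6 + (-5 + Q)/(-4 + Q) (d(a, Q) = -6 + (-5 + Q)/(Q - 4) = -6 + (-5 + Q)/(-4 + Q))
516*d(-2, 0) = 516*((19 - 5*0)/(-4 + 0)) = 516*((19 + 0)/(-4)) = 516*(-¼*19) = 516*(-19/4) = -2451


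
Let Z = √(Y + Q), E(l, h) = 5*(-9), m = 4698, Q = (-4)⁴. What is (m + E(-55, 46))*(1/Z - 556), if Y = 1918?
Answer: -2587068 + 4653*√2174/2174 ≈ -2.5870e+6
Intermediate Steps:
Q = 256
E(l, h) = -45
Z = √2174 (Z = √(1918 + 256) = √2174 ≈ 46.626)
(m + E(-55, 46))*(1/Z - 556) = (4698 - 45)*(1/(√2174) - 556) = 4653*(√2174/2174 - 556) = 4653*(-556 + √2174/2174) = -2587068 + 4653*√2174/2174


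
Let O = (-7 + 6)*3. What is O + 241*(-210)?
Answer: -50613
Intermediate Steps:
O = -3 (O = -1*3 = -3)
O + 241*(-210) = -3 + 241*(-210) = -3 - 50610 = -50613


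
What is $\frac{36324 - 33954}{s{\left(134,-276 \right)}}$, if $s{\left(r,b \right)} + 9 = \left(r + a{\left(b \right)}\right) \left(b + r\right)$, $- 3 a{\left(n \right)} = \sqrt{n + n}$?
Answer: $- \frac{135353070}{1090932283} - \frac{673080 i \sqrt{138}}{1090932283} \approx -0.12407 - 0.0072478 i$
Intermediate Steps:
$a{\left(n \right)} = - \frac{\sqrt{2} \sqrt{n}}{3}$ ($a{\left(n \right)} = - \frac{\sqrt{n + n}}{3} = - \frac{\sqrt{2 n}}{3} = - \frac{\sqrt{2} \sqrt{n}}{3}$)
$s{\left(r,b \right)} = -9 + \left(b + r\right) \left(r - \frac{\sqrt{2} \sqrt{b}}{3}\right)$ ($s{\left(r,b \right)} = -9 + \left(r - \frac{\sqrt{2} \sqrt{b}}{3}\right) \left(b + r\right) = -9 + \left(b + r\right) \left(r - \frac{\sqrt{2} \sqrt{b}}{3}\right)$)
$\frac{36324 - 33954}{s{\left(134,-276 \right)}} = \frac{36324 - 33954}{-9 + 134^{2} - 36984 - \frac{\sqrt{2} \left(-276\right)^{\frac{3}{2}}}{3} - \frac{134 \sqrt{2} \sqrt{-276}}{3}} = \frac{36324 - 33954}{-9 + 17956 - 36984 - \frac{\sqrt{2} \left(- 552 i \sqrt{69}\right)}{3} - \frac{134 \sqrt{2} \cdot 2 i \sqrt{69}}{3}} = \frac{2370}{-9 + 17956 - 36984 + 184 i \sqrt{138} - \frac{268 i \sqrt{138}}{3}} = \frac{2370}{-19037 + \frac{284 i \sqrt{138}}{3}}$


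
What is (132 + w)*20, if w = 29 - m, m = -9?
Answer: 3400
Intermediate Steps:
w = 38 (w = 29 - 1*(-9) = 29 + 9 = 38)
(132 + w)*20 = (132 + 38)*20 = 170*20 = 3400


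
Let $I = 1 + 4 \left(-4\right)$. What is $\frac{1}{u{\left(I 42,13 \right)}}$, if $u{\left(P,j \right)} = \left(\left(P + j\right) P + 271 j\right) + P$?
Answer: $\frac{1}{391603} \approx 2.5536 \cdot 10^{-6}$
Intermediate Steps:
$I = -15$ ($I = 1 - 16 = -15$)
$u{\left(P,j \right)} = P + 271 j + P \left(P + j\right)$ ($u{\left(P,j \right)} = \left(P \left(P + j\right) + 271 j\right) + P = \left(271 j + P \left(P + j\right)\right) + P = P + 271 j + P \left(P + j\right)$)
$\frac{1}{u{\left(I 42,13 \right)}} = \frac{1}{\left(-15\right) 42 + \left(\left(-15\right) 42\right)^{2} + 271 \cdot 13 + \left(-15\right) 42 \cdot 13} = \frac{1}{-630 + \left(-630\right)^{2} + 3523 - 8190} = \frac{1}{-630 + 396900 + 3523 - 8190} = \frac{1}{391603}$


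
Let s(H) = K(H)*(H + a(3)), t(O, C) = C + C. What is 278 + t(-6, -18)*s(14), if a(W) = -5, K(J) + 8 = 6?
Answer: 926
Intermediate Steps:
t(O, C) = 2*C
K(J) = -2 (K(J) = -8 + 6 = -2)
s(H) = 10 - 2*H (s(H) = -2*(H - 5) = -2*(-5 + H) = 10 - 2*H)
278 + t(-6, -18)*s(14) = 278 + (2*(-18))*(10 - 2*14) = 278 - 36*(10 - 28) = 278 - 36*(-18) = 278 + 648 = 926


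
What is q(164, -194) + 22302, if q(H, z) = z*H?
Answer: -9514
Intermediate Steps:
q(H, z) = H*z
q(164, -194) + 22302 = 164*(-194) + 22302 = -31816 + 22302 = -9514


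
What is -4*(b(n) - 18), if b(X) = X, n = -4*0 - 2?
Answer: 80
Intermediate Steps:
n = -2 (n = 0 - 2 = -2)
-4*(b(n) - 18) = -4*(-2 - 18) = -4*(-20) = 80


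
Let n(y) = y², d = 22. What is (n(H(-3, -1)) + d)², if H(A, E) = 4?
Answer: 1444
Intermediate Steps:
(n(H(-3, -1)) + d)² = (4² + 22)² = (16 + 22)² = 38² = 1444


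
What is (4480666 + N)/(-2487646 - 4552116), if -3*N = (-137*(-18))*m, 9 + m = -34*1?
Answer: -2258006/3519881 ≈ -0.64150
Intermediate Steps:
m = -43 (m = -9 - 34*1 = -9 - 34 = -43)
N = 35346 (N = -(-137*(-18))*(-43)/3 = -822*(-43) = -1/3*(-106038) = 35346)
(4480666 + N)/(-2487646 - 4552116) = (4480666 + 35346)/(-2487646 - 4552116) = 4516012/(-7039762) = 4516012*(-1/7039762) = -2258006/3519881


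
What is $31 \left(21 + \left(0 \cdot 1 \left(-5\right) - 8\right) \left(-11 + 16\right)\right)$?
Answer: $-589$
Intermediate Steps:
$31 \left(21 + \left(0 \cdot 1 \left(-5\right) - 8\right) \left(-11 + 16\right)\right) = 31 \left(21 + \left(0 \left(-5\right) - 8\right) 5\right) = 31 \left(21 + \left(0 - 8\right) 5\right) = 31 \left(21 - 40\right) = 31 \left(-19\right) = -589$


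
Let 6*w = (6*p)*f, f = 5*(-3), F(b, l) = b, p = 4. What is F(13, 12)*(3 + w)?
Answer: -741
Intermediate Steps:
f = -15
w = -60 (w = ((6*4)*(-15))/6 = (24*(-15))/6 = (⅙)*(-360) = -60)
F(13, 12)*(3 + w) = 13*(3 - 60) = 13*(-57) = -741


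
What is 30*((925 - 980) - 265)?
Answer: -9600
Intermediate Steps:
30*((925 - 980) - 265) = 30*(-55 - 265) = 30*(-320) = -9600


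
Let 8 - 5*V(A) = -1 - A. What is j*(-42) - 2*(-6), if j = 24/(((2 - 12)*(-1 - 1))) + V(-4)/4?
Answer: -489/10 ≈ -48.900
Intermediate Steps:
V(A) = 9/5 + A/5 (V(A) = 8/5 - (-1 - A)/5 = 8/5 + (⅕ + A/5) = 9/5 + A/5)
j = 29/20 (j = 24/(((2 - 12)*(-1 - 1))) + (9/5 + (⅕)*(-4))/4 = 24/((-10*(-2))) + (9/5 - ⅘)*(¼) = 24/20 + 1*(¼) = 24*(1/20) + ¼ = 6/5 + ¼ = 29/20 ≈ 1.4500)
j*(-42) - 2*(-6) = (29/20)*(-42) - 2*(-6) = -609/10 + 12 = -489/10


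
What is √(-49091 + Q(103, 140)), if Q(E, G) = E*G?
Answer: I*√34671 ≈ 186.2*I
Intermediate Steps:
√(-49091 + Q(103, 140)) = √(-49091 + 103*140) = √(-49091 + 14420) = √(-34671) = I*√34671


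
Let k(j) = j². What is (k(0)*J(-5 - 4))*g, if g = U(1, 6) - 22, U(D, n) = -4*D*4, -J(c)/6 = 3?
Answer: 0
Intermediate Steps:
J(c) = -18 (J(c) = -6*3 = -18)
U(D, n) = -16*D
g = -38 (g = -16*1 - 22 = -16 - 22 = -38)
(k(0)*J(-5 - 4))*g = (0²*(-18))*(-38) = (0*(-18))*(-38) = 0*(-38) = 0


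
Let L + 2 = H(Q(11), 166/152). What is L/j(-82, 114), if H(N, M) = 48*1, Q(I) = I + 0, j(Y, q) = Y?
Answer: -23/41 ≈ -0.56098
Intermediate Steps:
Q(I) = I
H(N, M) = 48
L = 46 (L = -2 + 48 = 46)
L/j(-82, 114) = 46/(-82) = 46*(-1/82) = -23/41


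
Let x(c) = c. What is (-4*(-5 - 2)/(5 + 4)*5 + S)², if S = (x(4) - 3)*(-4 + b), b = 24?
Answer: 102400/81 ≈ 1264.2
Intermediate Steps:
S = 20 (S = (4 - 3)*(-4 + 24) = 1*20 = 20)
(-4*(-5 - 2)/(5 + 4)*5 + S)² = (-4*(-5 - 2)/(5 + 4)*5 + 20)² = (-(-28)/9*5 + 20)² = (-4*(-7/9)*5 + 20)² = ((28/9)*5 + 20)² = (140/9 + 20)² = (320/9)² = 102400/81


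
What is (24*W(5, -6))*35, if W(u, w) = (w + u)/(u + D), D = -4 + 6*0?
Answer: -840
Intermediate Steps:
D = -4 (D = -4 + 0 = -4)
W(u, w) = (u + w)/(-4 + u) (W(u, w) = (w + u)/(u - 4) = (u + w)/(-4 + u))
(24*W(5, -6))*35 = (24*((5 - 6)/(-4 + 5)))*35 = (24*(-1/1))*35 = (24*(1*(-1)))*35 = (24*(-1))*35 = -24*35 = -840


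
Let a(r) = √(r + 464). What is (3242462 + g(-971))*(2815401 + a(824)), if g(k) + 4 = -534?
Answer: 9127316071524 + 6483848*√322 ≈ 9.1274e+12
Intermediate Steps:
a(r) = √(464 + r)
g(k) = -538 (g(k) = -4 - 534 = -538)
(3242462 + g(-971))*(2815401 + a(824)) = (3242462 - 538)*(2815401 + √(464 + 824)) = 3241924*(2815401 + √1288) = 3241924*(2815401 + 2*√322) = 9127316071524 + 6483848*√322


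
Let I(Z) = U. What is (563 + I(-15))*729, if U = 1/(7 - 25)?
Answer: 820773/2 ≈ 4.1039e+5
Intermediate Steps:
U = -1/18 (U = 1/(-18) = -1/18 ≈ -0.055556)
I(Z) = -1/18
(563 + I(-15))*729 = (563 - 1/18)*729 = (10133/18)*729 = 820773/2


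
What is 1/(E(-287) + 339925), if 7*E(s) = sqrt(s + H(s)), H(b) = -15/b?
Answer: 4780365275/1624965666186729 - 7*I*sqrt(23635598)/1624965666186729 ≈ 2.9418e-6 - 2.0943e-11*I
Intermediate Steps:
E(s) = sqrt(s - 15/s)/7
1/(E(-287) + 339925) = 1/(sqrt(-287 - 15/(-287))/7 + 339925) = 1/(sqrt(-287 - 15*(-1/287))/7 + 339925) = 1/(sqrt(-287 + 15/287)/7 + 339925) = 1/(sqrt(-82354/287)/7 + 339925) = 1/((I*sqrt(23635598)/287)/7 + 339925) = 1/(I*sqrt(23635598)/2009 + 339925) = 1/(339925 + I*sqrt(23635598)/2009)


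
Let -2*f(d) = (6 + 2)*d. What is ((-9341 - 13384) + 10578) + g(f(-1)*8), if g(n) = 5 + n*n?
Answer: -11118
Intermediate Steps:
f(d) = -4*d (f(d) = -(6 + 2)*d/2 = -4*d)
g(n) = 5 + n**2
((-9341 - 13384) + 10578) + g(f(-1)*8) = ((-9341 - 13384) + 10578) + (5 + (-4*(-1)*8)**2) = (-22725 + 10578) + (5 + (4*8)**2) = -12147 + (5 + 32**2) = -12147 + (5 + 1024) = -12147 + 1029 = -11118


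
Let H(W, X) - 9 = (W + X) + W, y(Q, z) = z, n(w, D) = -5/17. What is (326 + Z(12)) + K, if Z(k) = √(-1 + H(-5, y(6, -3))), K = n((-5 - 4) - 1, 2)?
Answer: 5537/17 + I*√5 ≈ 325.71 + 2.2361*I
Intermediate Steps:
n(w, D) = -5/17 (n(w, D) = -5*1/17 = -5/17)
H(W, X) = 9 + X + 2*W (H(W, X) = 9 + ((W + X) + W) = 9 + (X + 2*W) = 9 + X + 2*W)
K = -5/17 ≈ -0.29412
Z(k) = I*√5 (Z(k) = √(-1 + (9 - 3 + 2*(-5))) = √(-1 + (9 - 3 - 10)) = √(-1 - 4) = √(-5) = I*√5)
(326 + Z(12)) + K = (326 + I*√5) - 5/17 = 5537/17 + I*√5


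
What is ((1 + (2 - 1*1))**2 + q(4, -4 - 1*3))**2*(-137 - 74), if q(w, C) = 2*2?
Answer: -13504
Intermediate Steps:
q(w, C) = 4
((1 + (2 - 1*1))**2 + q(4, -4 - 1*3))**2*(-137 - 74) = ((1 + (2 - 1*1))**2 + 4)**2*(-137 - 74) = ((1 + (2 - 1))**2 + 4)**2*(-211) = ((1 + 1)**2 + 4)**2*(-211) = (2**2 + 4)**2*(-211) = (4 + 4)**2*(-211) = 8**2*(-211) = 64*(-211) = -13504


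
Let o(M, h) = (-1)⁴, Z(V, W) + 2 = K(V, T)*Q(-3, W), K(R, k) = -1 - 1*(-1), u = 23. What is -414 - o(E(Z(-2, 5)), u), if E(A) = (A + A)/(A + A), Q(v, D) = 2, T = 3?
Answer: -415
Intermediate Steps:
K(R, k) = 0 (K(R, k) = -1 + 1 = 0)
Z(V, W) = -2 (Z(V, W) = -2 + 0*2 = -2 + 0 = -2)
E(A) = 1 (E(A) = (2*A)/((2*A)) = (2*A)*(1/(2*A)) = 1)
o(M, h) = 1
-414 - o(E(Z(-2, 5)), u) = -414 - 1*1 = -414 - 1 = -415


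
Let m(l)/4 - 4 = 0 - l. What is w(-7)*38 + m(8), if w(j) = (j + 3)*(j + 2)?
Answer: 744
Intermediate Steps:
m(l) = 16 - 4*l (m(l) = 16 + 4*(0 - l) = 16 + 4*(-l) = 16 - 4*l)
w(j) = (2 + j)*(3 + j) (w(j) = (3 + j)*(2 + j) = (2 + j)*(3 + j))
w(-7)*38 + m(8) = (6 + (-7)² + 5*(-7))*38 + (16 - 4*8) = (6 + 49 - 35)*38 + (16 - 32) = 20*38 - 16 = 760 - 16 = 744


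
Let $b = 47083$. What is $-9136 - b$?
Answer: $-56219$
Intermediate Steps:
$-9136 - b = -9136 - 47083 = -56219$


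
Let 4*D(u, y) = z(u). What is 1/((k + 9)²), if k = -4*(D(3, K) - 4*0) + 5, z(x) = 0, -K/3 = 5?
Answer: 1/196 ≈ 0.0051020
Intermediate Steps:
K = -15 (K = -3*5 = -15)
D(u, y) = 0 (D(u, y) = (¼)*0 = 0)
k = 5 (k = -4*(0 - 4*0) + 5 = -4*(0 + 0) + 5 = -4*0 + 5 = 0 + 5 = 5)
1/((k + 9)²) = 1/((5 + 9)²) = 1/(14²) = 1/196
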